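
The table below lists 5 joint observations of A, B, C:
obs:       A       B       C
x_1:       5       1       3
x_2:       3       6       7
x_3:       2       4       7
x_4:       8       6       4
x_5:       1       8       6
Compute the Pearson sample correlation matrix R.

Step 1 — column means:
  mean(A) = (5 + 3 + 2 + 8 + 1) / 5 = 19/5 = 3.8
  mean(B) = (1 + 6 + 4 + 6 + 8) / 5 = 25/5 = 5
  mean(C) = (3 + 7 + 7 + 4 + 6) / 5 = 27/5 = 5.4

Step 2 — sample variances and covariances s[i,j] = (1/(n-1)) · Σ_k (x_{k,i} - mean_i) · (x_{k,j} - mean_j), with n-1 = 4:
  s[A,A] = ((1.2)·(1.2) + (-0.8)·(-0.8) + (-1.8)·(-1.8) + (4.2)·(4.2) + (-2.8)·(-2.8)) / 4 = 30.8/4 = 7.7
  s[A,B] = ((1.2)·(-4) + (-0.8)·(1) + (-1.8)·(-1) + (4.2)·(1) + (-2.8)·(3)) / 4 = -8/4 = -2
  s[A,C] = ((1.2)·(-2.4) + (-0.8)·(1.6) + (-1.8)·(1.6) + (4.2)·(-1.4) + (-2.8)·(0.6)) / 4 = -14.6/4 = -3.65
  s[B,B] = ((-4)·(-4) + (1)·(1) + (-1)·(-1) + (1)·(1) + (3)·(3)) / 4 = 28/4 = 7
  s[B,C] = ((-4)·(-2.4) + (1)·(1.6) + (-1)·(1.6) + (1)·(-1.4) + (3)·(0.6)) / 4 = 10/4 = 2.5
  s[C,C] = ((-2.4)·(-2.4) + (1.6)·(1.6) + (1.6)·(1.6) + (-1.4)·(-1.4) + (0.6)·(0.6)) / 4 = 13.2/4 = 3.3
  Sample standard deviations s_i = √(s[i,i]):
  s(A) = √(7.7) = 2.7749
  s(B) = √(7) = 2.6458
  s(C) = √(3.3) = 1.8166

Step 3 — r_{ij} = s_{ij} / (s_i · s_j):
  r[A,A] = 1 (diagonal).
  r[A,B] = -2 / (2.7749 · 2.6458) = -2 / 7.3417 = -0.2724
  r[A,C] = -3.65 / (2.7749 · 1.8166) = -3.65 / 5.0408 = -0.7241
  r[B,B] = 1 (diagonal).
  r[B,C] = 2.5 / (2.6458 · 1.8166) = 2.5 / 4.8062 = 0.5202
  r[C,C] = 1 (diagonal).

R is symmetric with unit diagonal. Assembling:

R = [[1, -0.2724, -0.7241],
 [-0.2724, 1, 0.5202],
 [-0.7241, 0.5202, 1]]


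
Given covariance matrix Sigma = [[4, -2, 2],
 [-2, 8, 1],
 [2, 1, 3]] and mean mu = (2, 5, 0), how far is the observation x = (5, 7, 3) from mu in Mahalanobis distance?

Step 1 — centre the observation: (x - mu) = (3, 2, 3).

Step 2 — invert Sigma (cofactor / det for 3×3, or solve directly):
  Sigma^{-1} = [[0.575, 0.2, -0.45],
 [0.2, 0.2, -0.2],
 [-0.45, -0.2, 0.7]].

Step 3 — form the quadratic (x - mu)^T · Sigma^{-1} · (x - mu):
  Sigma^{-1} · (x - mu) = (0.775, 0.4, 0.35).
  (x - mu)^T · [Sigma^{-1} · (x - mu)] = (3)·(0.775) + (2)·(0.4) + (3)·(0.35) = 4.175.

Step 4 — take square root: d = √(4.175) ≈ 2.0433.

d(x, mu) = √(4.175) ≈ 2.0433


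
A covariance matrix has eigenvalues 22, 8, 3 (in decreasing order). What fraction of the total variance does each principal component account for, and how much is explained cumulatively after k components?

Step 1 — total variance = trace(Sigma) = Σ λ_i = 22 + 8 + 3 = 33.

Step 2 — fraction explained by component i = λ_i / Σ λ:
  PC1: 22/33 = 0.6667
  PC2: 8/33 = 0.2424
  PC3: 3/33 = 0.0909

Step 3 — cumulative fraction after k components = (λ_1 + ... + λ_k) / Σ λ:
  k = 1: 22/33 = 0.6667
  k = 2: (22 + 8)/33 = 30/33 = 0.9091
  k = 3: (22 + 8 + 3)/33 = 33/33 = 1

Summary (fraction, with percent):

explained: PC1 0.6667 (66.67%), PC2 0.2424 (24.24%), PC3 0.0909 (9.09%);  cumulative: 0.6667, 0.9091, 1


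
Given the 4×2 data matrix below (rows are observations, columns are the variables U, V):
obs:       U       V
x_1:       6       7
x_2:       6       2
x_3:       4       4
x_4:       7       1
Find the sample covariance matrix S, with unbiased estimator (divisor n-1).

Step 1 — column means:
  mean(U) = (6 + 6 + 4 + 7) / 4 = 23/4 = 5.75
  mean(V) = (7 + 2 + 4 + 1) / 4 = 14/4 = 3.5

Step 2 — sample covariance S[i,j] = (1/(n-1)) · Σ_k (x_{k,i} - mean_i) · (x_{k,j} - mean_j), with n-1 = 3.
  S[U,U] = ((0.25)·(0.25) + (0.25)·(0.25) + (-1.75)·(-1.75) + (1.25)·(1.25)) / 3 = 4.75/3 = 1.5833
  S[U,V] = ((0.25)·(3.5) + (0.25)·(-1.5) + (-1.75)·(0.5) + (1.25)·(-2.5)) / 3 = -3.5/3 = -1.1667
  S[V,V] = ((3.5)·(3.5) + (-1.5)·(-1.5) + (0.5)·(0.5) + (-2.5)·(-2.5)) / 3 = 21/3 = 7

S is symmetric (S[j,i] = S[i,j]). Assembling:

S = [[1.5833, -1.1667],
 [-1.1667, 7]]


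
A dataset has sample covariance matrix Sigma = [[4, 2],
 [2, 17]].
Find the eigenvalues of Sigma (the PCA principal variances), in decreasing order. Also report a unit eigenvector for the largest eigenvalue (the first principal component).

Step 1 — characteristic polynomial of 2×2 Sigma:
  det(Sigma - λI) = λ² - trace · λ + det = 0.
  trace = 4 + 17 = 21, det = 4·17 - (2)² = 64.
Step 2 — discriminant:
  Δ = trace² - 4·det = 441 - 256 = 185.
Step 3 — eigenvalues:
  λ = (trace ± √Δ)/2 = (21 ± 13.6015)/2,
  λ_1 = 17.3007,  λ_2 = 3.6993.

Step 4 — unit eigenvector for λ_1: solve (Sigma - λ_1 I)v = 0. First row:
  (4 - 17.3007)·v_x + (2)·v_y = 0, i.e. (-13.3007)·v_x + (2)·v_y = 0,
  so v ∝ (b, λ_1 - a) = (2, 13.3007) = u.
  ||u|| = √((2)² + (13.3007)²) = √(180.9096) ≈ 13.4503,
  v_1 = u/||u|| ≈ (0.1487, 0.9889) (||v_1|| = 1).

λ_1 = 17.3007,  λ_2 = 3.6993;  v_1 ≈ (0.1487, 0.9889)


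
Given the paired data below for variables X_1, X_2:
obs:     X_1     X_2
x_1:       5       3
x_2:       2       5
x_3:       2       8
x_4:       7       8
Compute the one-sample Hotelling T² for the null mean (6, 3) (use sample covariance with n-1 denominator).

Step 1 — sample mean vector:
  mean(X_1) = (5 + 2 + 2 + 7) / 4 = 16/4 = 4
  mean(X_2) = (3 + 5 + 8 + 8) / 4 = 24/4 = 6
  x̄ = (4, 6),  deviation x̄ - mu_0 = (4, 6) - (6, 3) = (-2, 3).

Step 2 — sample covariance matrix, S[i,j] = (1/(n-1)) · Σ_k (x_{k,i} - mean_i) · (x_{k,j} - mean_j), divisor n-1 = 3:
  S[X_1,X_1] = ((1)·(1) + (-2)·(-2) + (-2)·(-2) + (3)·(3)) / 3 = 18/3 = 6
  S[X_1,X_2] = ((1)·(-3) + (-2)·(-1) + (-2)·(2) + (3)·(2)) / 3 = 1/3 = 0.3333
  S[X_2,X_2] = ((-3)·(-3) + (-1)·(-1) + (2)·(2) + (2)·(2)) / 3 = 18/3 = 6
  S = [[6, 0.3333],
 [0.3333, 6]].

Step 3 — invert S. det(S) = 6·6 - (0.3333)² = 35.8889.
  S^{-1} = (1/det) · [[d, -b], [-b, a]] = [[0.1672, -0.0093],
 [-0.0093, 0.1672]].

Step 4 — quadratic form (x̄ - mu_0)^T · S^{-1} · (x̄ - mu_0):
  S^{-1} · (x̄ - mu_0) = (-0.3622, 0.5201),
  (x̄ - mu_0)^T · [...] = (-2)·(-0.3622) + (3)·(0.5201) = 2.2848.

Step 5 — scale by n: T² = 4 · 2.2848 = 9.1393.

T² ≈ 9.1393


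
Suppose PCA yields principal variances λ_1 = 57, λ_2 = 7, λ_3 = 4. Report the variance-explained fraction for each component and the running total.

Step 1 — total variance = trace(Sigma) = Σ λ_i = 57 + 7 + 4 = 68.

Step 2 — fraction explained by component i = λ_i / Σ λ:
  PC1: 57/68 = 0.8382
  PC2: 7/68 = 0.1029
  PC3: 4/68 = 0.0588

Step 3 — cumulative fraction after k components = (λ_1 + ... + λ_k) / Σ λ:
  k = 1: 57/68 = 0.8382
  k = 2: (57 + 7)/68 = 64/68 = 0.9412
  k = 3: (57 + 7 + 4)/68 = 68/68 = 1

Summary (fraction, with percent):

explained: PC1 0.8382 (83.82%), PC2 0.1029 (10.29%), PC3 0.0588 (5.88%);  cumulative: 0.8382, 0.9412, 1


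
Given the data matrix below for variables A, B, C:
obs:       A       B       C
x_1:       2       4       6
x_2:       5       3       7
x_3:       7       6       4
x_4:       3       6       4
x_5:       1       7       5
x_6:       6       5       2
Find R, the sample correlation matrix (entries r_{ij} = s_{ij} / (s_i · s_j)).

Step 1 — column means:
  mean(A) = (2 + 5 + 7 + 3 + 1 + 6) / 6 = 24/6 = 4
  mean(B) = (4 + 3 + 6 + 6 + 7 + 5) / 6 = 31/6 = 5.1667
  mean(C) = (6 + 7 + 4 + 4 + 5 + 2) / 6 = 28/6 = 4.6667

Step 2 — sample variances and covariances s[i,j] = (1/(n-1)) · Σ_k (x_{k,i} - mean_i) · (x_{k,j} - mean_j), with n-1 = 5:
  s[A,A] = ((-2)·(-2) + (1)·(1) + (3)·(3) + (-1)·(-1) + (-3)·(-3) + (2)·(2)) / 5 = 28/5 = 5.6
  s[A,B] = ((-2)·(-1.1667) + (1)·(-2.1667) + (3)·(0.8333) + (-1)·(0.8333) + (-3)·(1.8333) + (2)·(-0.1667)) / 5 = -4/5 = -0.8
  s[A,C] = ((-2)·(1.3333) + (1)·(2.3333) + (3)·(-0.6667) + (-1)·(-0.6667) + (-3)·(0.3333) + (2)·(-2.6667)) / 5 = -8/5 = -1.6
  s[B,B] = ((-1.1667)·(-1.1667) + (-2.1667)·(-2.1667) + (0.8333)·(0.8333) + (0.8333)·(0.8333) + (1.8333)·(1.8333) + (-0.1667)·(-0.1667)) / 5 = 10.8333/5 = 2.1667
  s[B,C] = ((-1.1667)·(1.3333) + (-2.1667)·(2.3333) + (0.8333)·(-0.6667) + (0.8333)·(-0.6667) + (1.8333)·(0.3333) + (-0.1667)·(-2.6667)) / 5 = -6.6667/5 = -1.3333
  s[C,C] = ((1.3333)·(1.3333) + (2.3333)·(2.3333) + (-0.6667)·(-0.6667) + (-0.6667)·(-0.6667) + (0.3333)·(0.3333) + (-2.6667)·(-2.6667)) / 5 = 15.3333/5 = 3.0667
  Sample standard deviations s_i = √(s[i,i]):
  s(A) = √(5.6) = 2.3664
  s(B) = √(2.1667) = 1.472
  s(C) = √(3.0667) = 1.7512

Step 3 — r_{ij} = s_{ij} / (s_i · s_j):
  r[A,A] = 1 (diagonal).
  r[A,B] = -0.8 / (2.3664 · 1.472) = -0.8 / 3.4833 = -0.2297
  r[A,C] = -1.6 / (2.3664 · 1.7512) = -1.6 / 4.1441 = -0.3861
  r[B,B] = 1 (diagonal).
  r[B,C] = -1.3333 / (1.472 · 1.7512) = -1.3333 / 2.5777 = -0.5173
  r[C,C] = 1 (diagonal).

R is symmetric with unit diagonal. Assembling:

R = [[1, -0.2297, -0.3861],
 [-0.2297, 1, -0.5173],
 [-0.3861, -0.5173, 1]]


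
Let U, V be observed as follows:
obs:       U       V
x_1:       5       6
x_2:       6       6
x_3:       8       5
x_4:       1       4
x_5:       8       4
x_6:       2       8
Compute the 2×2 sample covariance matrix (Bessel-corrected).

Step 1 — column means:
  mean(U) = (5 + 6 + 8 + 1 + 8 + 2) / 6 = 30/6 = 5
  mean(V) = (6 + 6 + 5 + 4 + 4 + 8) / 6 = 33/6 = 5.5

Step 2 — sample covariance S[i,j] = (1/(n-1)) · Σ_k (x_{k,i} - mean_i) · (x_{k,j} - mean_j), with n-1 = 5.
  S[U,U] = ((0)·(0) + (1)·(1) + (3)·(3) + (-4)·(-4) + (3)·(3) + (-3)·(-3)) / 5 = 44/5 = 8.8
  S[U,V] = ((0)·(0.5) + (1)·(0.5) + (3)·(-0.5) + (-4)·(-1.5) + (3)·(-1.5) + (-3)·(2.5)) / 5 = -7/5 = -1.4
  S[V,V] = ((0.5)·(0.5) + (0.5)·(0.5) + (-0.5)·(-0.5) + (-1.5)·(-1.5) + (-1.5)·(-1.5) + (2.5)·(2.5)) / 5 = 11.5/5 = 2.3

S is symmetric (S[j,i] = S[i,j]). Assembling:

S = [[8.8, -1.4],
 [-1.4, 2.3]]


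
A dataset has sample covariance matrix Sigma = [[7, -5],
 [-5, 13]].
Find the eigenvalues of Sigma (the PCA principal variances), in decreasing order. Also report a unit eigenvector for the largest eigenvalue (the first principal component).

Step 1 — characteristic polynomial of 2×2 Sigma:
  det(Sigma - λI) = λ² - trace · λ + det = 0.
  trace = 7 + 13 = 20, det = 7·13 - (-5)² = 66.
Step 2 — discriminant:
  Δ = trace² - 4·det = 400 - 264 = 136.
Step 3 — eigenvalues:
  λ = (trace ± √Δ)/2 = (20 ± 11.6619)/2,
  λ_1 = 15.831,  λ_2 = 4.169.

Step 4 — unit eigenvector for λ_1: solve (Sigma - λ_1 I)v = 0. First row:
  (7 - 15.831)·v_x + (-5)·v_y = 0, i.e. (-8.831)·v_x + (-5)·v_y = 0,
  so v ∝ (b, λ_1 - a) = (-5, 8.831); multiply by -1 so the first entry is positive: u = (5, -8.831).
  ||u|| = √((5)² + (-8.831)²) = √(102.9857) ≈ 10.1482,
  v_1 = u/||u|| ≈ (0.4927, -0.8702) (||v_1|| = 1).

λ_1 = 15.831,  λ_2 = 4.169;  v_1 ≈ (0.4927, -0.8702)


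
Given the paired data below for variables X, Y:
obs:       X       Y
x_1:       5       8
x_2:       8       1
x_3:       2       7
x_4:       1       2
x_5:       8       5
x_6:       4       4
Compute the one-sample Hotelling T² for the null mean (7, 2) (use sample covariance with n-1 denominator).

Step 1 — sample mean vector:
  mean(X) = (5 + 8 + 2 + 1 + 8 + 4) / 6 = 28/6 = 4.6667
  mean(Y) = (8 + 1 + 7 + 2 + 5 + 4) / 6 = 27/6 = 4.5
  x̄ = (4.6667, 4.5),  deviation x̄ - mu_0 = (4.6667, 4.5) - (7, 2) = (-2.3333, 2.5).

Step 2 — sample covariance matrix, S[i,j] = (1/(n-1)) · Σ_k (x_{k,i} - mean_i) · (x_{k,j} - mean_j), divisor n-1 = 5:
  S[X,X] = ((0.3333)·(0.3333) + (3.3333)·(3.3333) + (-2.6667)·(-2.6667) + (-3.6667)·(-3.6667) + (3.3333)·(3.3333) + (-0.6667)·(-0.6667)) / 5 = 43.3333/5 = 8.6667
  S[X,Y] = ((0.3333)·(3.5) + (3.3333)·(-3.5) + (-2.6667)·(2.5) + (-3.6667)·(-2.5) + (3.3333)·(0.5) + (-0.6667)·(-0.5)) / 5 = -6/5 = -1.2
  S[Y,Y] = ((3.5)·(3.5) + (-3.5)·(-3.5) + (2.5)·(2.5) + (-2.5)·(-2.5) + (0.5)·(0.5) + (-0.5)·(-0.5)) / 5 = 37.5/5 = 7.5
  S = [[8.6667, -1.2],
 [-1.2, 7.5]].

Step 3 — invert S. det(S) = 8.6667·7.5 - (-1.2)² = 63.56.
  S^{-1} = (1/det) · [[d, -b], [-b, a]] = [[0.118, 0.0189],
 [0.0189, 0.1364]].

Step 4 — quadratic form (x̄ - mu_0)^T · S^{-1} · (x̄ - mu_0):
  S^{-1} · (x̄ - mu_0) = (-0.2281, 0.2968),
  (x̄ - mu_0)^T · [...] = (-2.3333)·(-0.2281) + (2.5)·(0.2968) = 1.2744.

Step 5 — scale by n: T² = 6 · 1.2744 = 7.6463.

T² ≈ 7.6463


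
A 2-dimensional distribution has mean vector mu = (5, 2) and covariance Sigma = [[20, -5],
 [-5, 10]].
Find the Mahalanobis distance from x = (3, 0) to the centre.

Step 1 — centre the observation: (x - mu) = (-2, -2).

Step 2 — invert Sigma. det(Sigma) = 20·10 - (-5)² = 175.
  Sigma^{-1} = (1/det) · [[d, -b], [-b, a]] = [[0.0571, 0.0286],
 [0.0286, 0.1143]].

Step 3 — form the quadratic (x - mu)^T · Sigma^{-1} · (x - mu):
  Sigma^{-1} · (x - mu) = (-0.1714, -0.2857).
  (x - mu)^T · [Sigma^{-1} · (x - mu)] = (-2)·(-0.1714) + (-2)·(-0.2857) = 0.9143.

Step 4 — take square root: d = √(0.9143) ≈ 0.9562.

d(x, mu) = √(0.9143) ≈ 0.9562


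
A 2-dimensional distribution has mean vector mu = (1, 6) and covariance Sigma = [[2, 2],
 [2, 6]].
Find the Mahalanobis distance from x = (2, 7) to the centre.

Step 1 — centre the observation: (x - mu) = (1, 1).

Step 2 — invert Sigma. det(Sigma) = 2·6 - (2)² = 8.
  Sigma^{-1} = (1/det) · [[d, -b], [-b, a]] = [[0.75, -0.25],
 [-0.25, 0.25]].

Step 3 — form the quadratic (x - mu)^T · Sigma^{-1} · (x - mu):
  Sigma^{-1} · (x - mu) = (0.5, 0).
  (x - mu)^T · [Sigma^{-1} · (x - mu)] = (1)·(0.5) + (1)·(0) = 0.5.

Step 4 — take square root: d = √(0.5) ≈ 0.7071.

d(x, mu) = √(0.5) ≈ 0.7071


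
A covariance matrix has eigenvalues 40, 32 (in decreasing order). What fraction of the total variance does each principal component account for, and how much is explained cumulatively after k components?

Step 1 — total variance = trace(Sigma) = Σ λ_i = 40 + 32 = 72.

Step 2 — fraction explained by component i = λ_i / Σ λ:
  PC1: 40/72 = 0.5556
  PC2: 32/72 = 0.4444

Step 3 — cumulative fraction after k components = (λ_1 + ... + λ_k) / Σ λ:
  k = 1: 40/72 = 0.5556
  k = 2: (40 + 32)/72 = 72/72 = 1

Summary (fraction, with percent):

explained: PC1 0.5556 (55.56%), PC2 0.4444 (44.44%);  cumulative: 0.5556, 1


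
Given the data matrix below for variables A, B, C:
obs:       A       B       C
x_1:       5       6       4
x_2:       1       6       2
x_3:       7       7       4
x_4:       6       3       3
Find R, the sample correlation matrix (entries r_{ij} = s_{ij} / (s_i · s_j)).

Step 1 — column means:
  mean(A) = (5 + 1 + 7 + 6) / 4 = 19/4 = 4.75
  mean(B) = (6 + 6 + 7 + 3) / 4 = 22/4 = 5.5
  mean(C) = (4 + 2 + 4 + 3) / 4 = 13/4 = 3.25

Step 2 — sample variances and covariances s[i,j] = (1/(n-1)) · Σ_k (x_{k,i} - mean_i) · (x_{k,j} - mean_j), with n-1 = 3:
  s[A,A] = ((0.25)·(0.25) + (-3.75)·(-3.75) + (2.25)·(2.25) + (1.25)·(1.25)) / 3 = 20.75/3 = 6.9167
  s[A,B] = ((0.25)·(0.5) + (-3.75)·(0.5) + (2.25)·(1.5) + (1.25)·(-2.5)) / 3 = -1.5/3 = -0.5
  s[A,C] = ((0.25)·(0.75) + (-3.75)·(-1.25) + (2.25)·(0.75) + (1.25)·(-0.25)) / 3 = 6.25/3 = 2.0833
  s[B,B] = ((0.5)·(0.5) + (0.5)·(0.5) + (1.5)·(1.5) + (-2.5)·(-2.5)) / 3 = 9/3 = 3
  s[B,C] = ((0.5)·(0.75) + (0.5)·(-1.25) + (1.5)·(0.75) + (-2.5)·(-0.25)) / 3 = 1.5/3 = 0.5
  s[C,C] = ((0.75)·(0.75) + (-1.25)·(-1.25) + (0.75)·(0.75) + (-0.25)·(-0.25)) / 3 = 2.75/3 = 0.9167
  Sample standard deviations s_i = √(s[i,i]):
  s(A) = √(6.9167) = 2.63
  s(B) = √(3) = 1.7321
  s(C) = √(0.9167) = 0.9574

Step 3 — r_{ij} = s_{ij} / (s_i · s_j):
  r[A,A] = 1 (diagonal).
  r[A,B] = -0.5 / (2.63 · 1.7321) = -0.5 / 4.5552 = -0.1098
  r[A,C] = 2.0833 / (2.63 · 0.9574) = 2.0833 / 2.518 = 0.8274
  r[B,B] = 1 (diagonal).
  r[B,C] = 0.5 / (1.7321 · 0.9574) = 0.5 / 1.6583 = 0.3015
  r[C,C] = 1 (diagonal).

R is symmetric with unit diagonal. Assembling:

R = [[1, -0.1098, 0.8274],
 [-0.1098, 1, 0.3015],
 [0.8274, 0.3015, 1]]


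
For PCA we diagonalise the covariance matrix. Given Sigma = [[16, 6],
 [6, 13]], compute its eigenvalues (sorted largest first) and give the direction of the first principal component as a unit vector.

Step 1 — characteristic polynomial of 2×2 Sigma:
  det(Sigma - λI) = λ² - trace · λ + det = 0.
  trace = 16 + 13 = 29, det = 16·13 - (6)² = 172.
Step 2 — discriminant:
  Δ = trace² - 4·det = 841 - 688 = 153.
Step 3 — eigenvalues:
  λ = (trace ± √Δ)/2 = (29 ± 12.3693)/2,
  λ_1 = 20.6847,  λ_2 = 8.3153.

Step 4 — unit eigenvector for λ_1: solve (Sigma - λ_1 I)v = 0. First row:
  (16 - 20.6847)·v_x + (6)·v_y = 0, i.e. (-4.6847)·v_x + (6)·v_y = 0,
  so v ∝ (b, λ_1 - a) = (6, 4.6847) = u.
  ||u|| = √((6)² + (4.6847)²) = √(57.946) ≈ 7.6122,
  v_1 = u/||u|| ≈ (0.7882, 0.6154) (||v_1|| = 1).

λ_1 = 20.6847,  λ_2 = 8.3153;  v_1 ≈ (0.7882, 0.6154)


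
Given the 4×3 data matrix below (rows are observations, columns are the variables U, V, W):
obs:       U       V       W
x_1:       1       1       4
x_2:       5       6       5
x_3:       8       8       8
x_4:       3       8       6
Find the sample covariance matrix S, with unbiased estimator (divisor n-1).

Step 1 — column means:
  mean(U) = (1 + 5 + 8 + 3) / 4 = 17/4 = 4.25
  mean(V) = (1 + 6 + 8 + 8) / 4 = 23/4 = 5.75
  mean(W) = (4 + 5 + 8 + 6) / 4 = 23/4 = 5.75

Step 2 — sample covariance S[i,j] = (1/(n-1)) · Σ_k (x_{k,i} - mean_i) · (x_{k,j} - mean_j), with n-1 = 3.
  S[U,U] = ((-3.25)·(-3.25) + (0.75)·(0.75) + (3.75)·(3.75) + (-1.25)·(-1.25)) / 3 = 26.75/3 = 8.9167
  S[U,V] = ((-3.25)·(-4.75) + (0.75)·(0.25) + (3.75)·(2.25) + (-1.25)·(2.25)) / 3 = 21.25/3 = 7.0833
  S[U,W] = ((-3.25)·(-1.75) + (0.75)·(-0.75) + (3.75)·(2.25) + (-1.25)·(0.25)) / 3 = 13.25/3 = 4.4167
  S[V,V] = ((-4.75)·(-4.75) + (0.25)·(0.25) + (2.25)·(2.25) + (2.25)·(2.25)) / 3 = 32.75/3 = 10.9167
  S[V,W] = ((-4.75)·(-1.75) + (0.25)·(-0.75) + (2.25)·(2.25) + (2.25)·(0.25)) / 3 = 13.75/3 = 4.5833
  S[W,W] = ((-1.75)·(-1.75) + (-0.75)·(-0.75) + (2.25)·(2.25) + (0.25)·(0.25)) / 3 = 8.75/3 = 2.9167

S is symmetric (S[j,i] = S[i,j]). Assembling:

S = [[8.9167, 7.0833, 4.4167],
 [7.0833, 10.9167, 4.5833],
 [4.4167, 4.5833, 2.9167]]


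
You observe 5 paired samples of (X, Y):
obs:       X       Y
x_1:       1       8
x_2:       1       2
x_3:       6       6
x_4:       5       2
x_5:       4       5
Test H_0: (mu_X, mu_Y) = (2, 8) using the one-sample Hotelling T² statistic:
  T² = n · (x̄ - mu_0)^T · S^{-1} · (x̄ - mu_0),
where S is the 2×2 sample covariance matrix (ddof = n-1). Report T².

Step 1 — sample mean vector:
  mean(X) = (1 + 1 + 6 + 5 + 4) / 5 = 17/5 = 3.4
  mean(Y) = (8 + 2 + 6 + 2 + 5) / 5 = 23/5 = 4.6
  x̄ = (3.4, 4.6),  deviation x̄ - mu_0 = (3.4, 4.6) - (2, 8) = (1.4, -3.4).

Step 2 — sample covariance matrix, S[i,j] = (1/(n-1)) · Σ_k (x_{k,i} - mean_i) · (x_{k,j} - mean_j), divisor n-1 = 4:
  S[X,X] = ((-2.4)·(-2.4) + (-2.4)·(-2.4) + (2.6)·(2.6) + (1.6)·(1.6) + (0.6)·(0.6)) / 4 = 21.2/4 = 5.3
  S[X,Y] = ((-2.4)·(3.4) + (-2.4)·(-2.6) + (2.6)·(1.4) + (1.6)·(-2.6) + (0.6)·(0.4)) / 4 = -2.2/4 = -0.55
  S[Y,Y] = ((3.4)·(3.4) + (-2.6)·(-2.6) + (1.4)·(1.4) + (-2.6)·(-2.6) + (0.4)·(0.4)) / 4 = 27.2/4 = 6.8
  S = [[5.3, -0.55],
 [-0.55, 6.8]].

Step 3 — invert S. det(S) = 5.3·6.8 - (-0.55)² = 35.7375.
  S^{-1} = (1/det) · [[d, -b], [-b, a]] = [[0.1903, 0.0154],
 [0.0154, 0.1483]].

Step 4 — quadratic form (x̄ - mu_0)^T · S^{-1} · (x̄ - mu_0):
  S^{-1} · (x̄ - mu_0) = (0.2141, -0.4827),
  (x̄ - mu_0)^T · [...] = (1.4)·(0.2141) + (-3.4)·(-0.4827) = 1.9408.

Step 5 — scale by n: T² = 5 · 1.9408 = 9.7041.

T² ≈ 9.7041


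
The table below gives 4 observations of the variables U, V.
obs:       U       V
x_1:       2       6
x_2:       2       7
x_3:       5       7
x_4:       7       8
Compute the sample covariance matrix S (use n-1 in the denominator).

Step 1 — column means:
  mean(U) = (2 + 2 + 5 + 7) / 4 = 16/4 = 4
  mean(V) = (6 + 7 + 7 + 8) / 4 = 28/4 = 7

Step 2 — sample covariance S[i,j] = (1/(n-1)) · Σ_k (x_{k,i} - mean_i) · (x_{k,j} - mean_j), with n-1 = 3.
  S[U,U] = ((-2)·(-2) + (-2)·(-2) + (1)·(1) + (3)·(3)) / 3 = 18/3 = 6
  S[U,V] = ((-2)·(-1) + (-2)·(0) + (1)·(0) + (3)·(1)) / 3 = 5/3 = 1.6667
  S[V,V] = ((-1)·(-1) + (0)·(0) + (0)·(0) + (1)·(1)) / 3 = 2/3 = 0.6667

S is symmetric (S[j,i] = S[i,j]). Assembling:

S = [[6, 1.6667],
 [1.6667, 0.6667]]


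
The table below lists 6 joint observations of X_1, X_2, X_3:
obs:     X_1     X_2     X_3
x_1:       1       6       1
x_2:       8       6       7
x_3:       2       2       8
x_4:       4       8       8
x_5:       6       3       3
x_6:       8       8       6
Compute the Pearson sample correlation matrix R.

Step 1 — column means:
  mean(X_1) = (1 + 8 + 2 + 4 + 6 + 8) / 6 = 29/6 = 4.8333
  mean(X_2) = (6 + 6 + 2 + 8 + 3 + 8) / 6 = 33/6 = 5.5
  mean(X_3) = (1 + 7 + 8 + 8 + 3 + 6) / 6 = 33/6 = 5.5

Step 2 — sample variances and covariances s[i,j] = (1/(n-1)) · Σ_k (x_{k,i} - mean_i) · (x_{k,j} - mean_j), with n-1 = 5:
  s[X_1,X_1] = ((-3.8333)·(-3.8333) + (3.1667)·(3.1667) + (-2.8333)·(-2.8333) + (-0.8333)·(-0.8333) + (1.1667)·(1.1667) + (3.1667)·(3.1667)) / 5 = 44.8333/5 = 8.9667
  s[X_1,X_2] = ((-3.8333)·(0.5) + (3.1667)·(0.5) + (-2.8333)·(-3.5) + (-0.8333)·(2.5) + (1.1667)·(-2.5) + (3.1667)·(2.5)) / 5 = 12.5/5 = 2.5
  s[X_1,X_3] = ((-3.8333)·(-4.5) + (3.1667)·(1.5) + (-2.8333)·(2.5) + (-0.8333)·(2.5) + (1.1667)·(-2.5) + (3.1667)·(0.5)) / 5 = 11.5/5 = 2.3
  s[X_2,X_2] = ((0.5)·(0.5) + (0.5)·(0.5) + (-3.5)·(-3.5) + (2.5)·(2.5) + (-2.5)·(-2.5) + (2.5)·(2.5)) / 5 = 31.5/5 = 6.3
  s[X_2,X_3] = ((0.5)·(-4.5) + (0.5)·(1.5) + (-3.5)·(2.5) + (2.5)·(2.5) + (-2.5)·(-2.5) + (2.5)·(0.5)) / 5 = 3.5/5 = 0.7
  s[X_3,X_3] = ((-4.5)·(-4.5) + (1.5)·(1.5) + (2.5)·(2.5) + (2.5)·(2.5) + (-2.5)·(-2.5) + (0.5)·(0.5)) / 5 = 41.5/5 = 8.3
  Sample standard deviations s_i = √(s[i,i]):
  s(X_1) = √(8.9667) = 2.9944
  s(X_2) = √(6.3) = 2.51
  s(X_3) = √(8.3) = 2.881

Step 3 — r_{ij} = s_{ij} / (s_i · s_j):
  r[X_1,X_1] = 1 (diagonal).
  r[X_1,X_2] = 2.5 / (2.9944 · 2.51) = 2.5 / 7.516 = 0.3326
  r[X_1,X_3] = 2.3 / (2.9944 · 2.881) = 2.3 / 8.6269 = 0.2666
  r[X_2,X_2] = 1 (diagonal).
  r[X_2,X_3] = 0.7 / (2.51 · 2.881) = 0.7 / 7.2312 = 0.0968
  r[X_3,X_3] = 1 (diagonal).

R is symmetric with unit diagonal. Assembling:

R = [[1, 0.3326, 0.2666],
 [0.3326, 1, 0.0968],
 [0.2666, 0.0968, 1]]


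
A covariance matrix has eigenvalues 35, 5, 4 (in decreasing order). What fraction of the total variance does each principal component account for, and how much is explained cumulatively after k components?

Step 1 — total variance = trace(Sigma) = Σ λ_i = 35 + 5 + 4 = 44.

Step 2 — fraction explained by component i = λ_i / Σ λ:
  PC1: 35/44 = 0.7955
  PC2: 5/44 = 0.1136
  PC3: 4/44 = 0.0909

Step 3 — cumulative fraction after k components = (λ_1 + ... + λ_k) / Σ λ:
  k = 1: 35/44 = 0.7955
  k = 2: (35 + 5)/44 = 40/44 = 0.9091
  k = 3: (35 + 5 + 4)/44 = 44/44 = 1

Summary (fraction, with percent):

explained: PC1 0.7955 (79.55%), PC2 0.1136 (11.36%), PC3 0.0909 (9.09%);  cumulative: 0.7955, 0.9091, 1


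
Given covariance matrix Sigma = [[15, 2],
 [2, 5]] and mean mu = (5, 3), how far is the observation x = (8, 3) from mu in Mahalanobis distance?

Step 1 — centre the observation: (x - mu) = (3, 0).

Step 2 — invert Sigma. det(Sigma) = 15·5 - (2)² = 71.
  Sigma^{-1} = (1/det) · [[d, -b], [-b, a]] = [[0.0704, -0.0282],
 [-0.0282, 0.2113]].

Step 3 — form the quadratic (x - mu)^T · Sigma^{-1} · (x - mu):
  Sigma^{-1} · (x - mu) = (0.2113, -0.0845).
  (x - mu)^T · [Sigma^{-1} · (x - mu)] = (3)·(0.2113) + (0)·(-0.0845) = 0.6338.

Step 4 — take square root: d = √(0.6338) ≈ 0.7961.

d(x, mu) = √(0.6338) ≈ 0.7961


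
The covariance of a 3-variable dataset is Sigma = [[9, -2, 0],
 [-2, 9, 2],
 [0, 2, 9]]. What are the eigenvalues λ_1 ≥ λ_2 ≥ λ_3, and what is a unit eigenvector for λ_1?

Step 1 — characteristic polynomial p(λ) = det(λI - Sigma) = λ³ - tr·λ² + c_1·λ - det, where tr = trace, c_1 = sum of the principal 2×2 minors, det = det(Sigma):
  tr = 9 + 9 + 9 = 27,
  c_1 = (9·9 - (-2)²) + (9·9 - (0)²) + (9·9 - (2)²) = 77 + 81 + 77 = 235,
  det = 9·(9·9 - (2)²) - (-2)·((-2)·9 - (2)·(0)) + (0)·((-2)·(2) - 9·(0)) = 9·(77) - (-2)·(-18) + (0)·(-4) = 657.
  So p(λ) = λ³ - 27λ² + 235λ - 657.
Step 2 — look for an integer root (rational root theorem: any rational root is an integer divisor of 657). Testing λ = 9:
  p(9) = 729 - 2187 + 2115 - 657 = 0  ✓
  Dividing out (λ - 9): p(λ) = (λ - 9)(λ² - 18λ + 73).
Step 3 — remaining eigenvalues from the quadratic λ² - 18λ + 73 = 0:
  Δ = 18² - 4·73 = 324 - 292 = 32,  λ = (18 ± √32)/2 = (18 ± 5.6569)/2 ≈ 11.8284 or 6.1716.
  Sorted: λ_1 = 11.8284,  λ_2 = 9,  λ_3 = 6.1716  (check: sum = 27 = tr ✓).

Step 4 — unit eigenvector for λ_1 ≈ 11.8284: v spans the null space of (Sigma - λ_1 I), whose rows are
  r_1 = (-2.8284, -2, 0),  r_2 = (-2, -2.8284, 2),  r_3 = (0, 2, -2.8284).
  v is orthogonal to every row, so take v ∝ r_1 × r_2 = ((-2)·(2) - (0)·(-2.8284), (0)·(-2) - (-2.8284)·(2), (-2.8284)·(-2.8284) - (-2)·(-2)) ≈ (-4, 5.6569, 4).
  Rescale (multiply by -1 so the first nonzero entry is positive): u = (4, -5.6569, -4).
  ||u|| = √((4)² + (-5.6569)² + (-4)²) = √(64) ≈ 8,  v_1 = u/||u|| ≈ (0.5, -0.7071, -0.5) (||v_1|| = 1).

λ_1 = 11.8284,  λ_2 = 9,  λ_3 = 6.1716;  v_1 ≈ (0.5, -0.7071, -0.5)


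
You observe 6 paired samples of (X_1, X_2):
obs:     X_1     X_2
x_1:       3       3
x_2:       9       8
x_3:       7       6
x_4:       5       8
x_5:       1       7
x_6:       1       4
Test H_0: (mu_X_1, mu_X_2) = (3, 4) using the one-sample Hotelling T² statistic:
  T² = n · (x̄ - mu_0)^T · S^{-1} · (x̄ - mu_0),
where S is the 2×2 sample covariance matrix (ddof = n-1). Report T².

Step 1 — sample mean vector:
  mean(X_1) = (3 + 9 + 7 + 5 + 1 + 1) / 6 = 26/6 = 4.3333
  mean(X_2) = (3 + 8 + 6 + 8 + 7 + 4) / 6 = 36/6 = 6
  x̄ = (4.3333, 6),  deviation x̄ - mu_0 = (4.3333, 6) - (3, 4) = (1.3333, 2).

Step 2 — sample covariance matrix, S[i,j] = (1/(n-1)) · Σ_k (x_{k,i} - mean_i) · (x_{k,j} - mean_j), divisor n-1 = 5:
  S[X_1,X_1] = ((-1.3333)·(-1.3333) + (4.6667)·(4.6667) + (2.6667)·(2.6667) + (0.6667)·(0.6667) + (-3.3333)·(-3.3333) + (-3.3333)·(-3.3333)) / 5 = 53.3333/5 = 10.6667
  S[X_1,X_2] = ((-1.3333)·(-3) + (4.6667)·(2) + (2.6667)·(0) + (0.6667)·(2) + (-3.3333)·(1) + (-3.3333)·(-2)) / 5 = 18/5 = 3.6
  S[X_2,X_2] = ((-3)·(-3) + (2)·(2) + (0)·(0) + (2)·(2) + (1)·(1) + (-2)·(-2)) / 5 = 22/5 = 4.4
  S = [[10.6667, 3.6],
 [3.6, 4.4]].

Step 3 — invert S. det(S) = 10.6667·4.4 - (3.6)² = 33.9733.
  S^{-1} = (1/det) · [[d, -b], [-b, a]] = [[0.1295, -0.106],
 [-0.106, 0.314]].

Step 4 — quadratic form (x̄ - mu_0)^T · S^{-1} · (x̄ - mu_0):
  S^{-1} · (x̄ - mu_0) = (-0.0392, 0.4867),
  (x̄ - mu_0)^T · [...] = (1.3333)·(-0.0392) + (2)·(0.4867) = 0.921.

Step 5 — scale by n: T² = 6 · 0.921 = 5.5259.

T² ≈ 5.5259


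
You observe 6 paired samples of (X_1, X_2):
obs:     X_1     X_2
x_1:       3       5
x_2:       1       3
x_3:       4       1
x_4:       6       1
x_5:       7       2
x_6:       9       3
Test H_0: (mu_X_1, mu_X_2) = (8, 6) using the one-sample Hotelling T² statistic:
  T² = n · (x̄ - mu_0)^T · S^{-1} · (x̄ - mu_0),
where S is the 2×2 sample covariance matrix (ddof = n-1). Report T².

Step 1 — sample mean vector:
  mean(X_1) = (3 + 1 + 4 + 6 + 7 + 9) / 6 = 30/6 = 5
  mean(X_2) = (5 + 3 + 1 + 1 + 2 + 3) / 6 = 15/6 = 2.5
  x̄ = (5, 2.5),  deviation x̄ - mu_0 = (5, 2.5) - (8, 6) = (-3, -3.5).

Step 2 — sample covariance matrix, S[i,j] = (1/(n-1)) · Σ_k (x_{k,i} - mean_i) · (x_{k,j} - mean_j), divisor n-1 = 5:
  S[X_1,X_1] = ((-2)·(-2) + (-4)·(-4) + (-1)·(-1) + (1)·(1) + (2)·(2) + (4)·(4)) / 5 = 42/5 = 8.4
  S[X_1,X_2] = ((-2)·(2.5) + (-4)·(0.5) + (-1)·(-1.5) + (1)·(-1.5) + (2)·(-0.5) + (4)·(0.5)) / 5 = -6/5 = -1.2
  S[X_2,X_2] = ((2.5)·(2.5) + (0.5)·(0.5) + (-1.5)·(-1.5) + (-1.5)·(-1.5) + (-0.5)·(-0.5) + (0.5)·(0.5)) / 5 = 11.5/5 = 2.3
  S = [[8.4, -1.2],
 [-1.2, 2.3]].

Step 3 — invert S. det(S) = 8.4·2.3 - (-1.2)² = 17.88.
  S^{-1} = (1/det) · [[d, -b], [-b, a]] = [[0.1286, 0.0671],
 [0.0671, 0.4698]].

Step 4 — quadratic form (x̄ - mu_0)^T · S^{-1} · (x̄ - mu_0):
  S^{-1} · (x̄ - mu_0) = (-0.6208, -1.8456),
  (x̄ - mu_0)^T · [...] = (-3)·(-0.6208) + (-3.5)·(-1.8456) = 8.3221.

Step 5 — scale by n: T² = 6 · 8.3221 = 49.9329.

T² ≈ 49.9329


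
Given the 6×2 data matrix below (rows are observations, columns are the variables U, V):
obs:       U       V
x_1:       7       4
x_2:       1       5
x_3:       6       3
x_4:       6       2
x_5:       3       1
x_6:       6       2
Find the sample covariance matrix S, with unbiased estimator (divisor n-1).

Step 1 — column means:
  mean(U) = (7 + 1 + 6 + 6 + 3 + 6) / 6 = 29/6 = 4.8333
  mean(V) = (4 + 5 + 3 + 2 + 1 + 2) / 6 = 17/6 = 2.8333

Step 2 — sample covariance S[i,j] = (1/(n-1)) · Σ_k (x_{k,i} - mean_i) · (x_{k,j} - mean_j), with n-1 = 5.
  S[U,U] = ((2.1667)·(2.1667) + (-3.8333)·(-3.8333) + (1.1667)·(1.1667) + (1.1667)·(1.1667) + (-1.8333)·(-1.8333) + (1.1667)·(1.1667)) / 5 = 26.8333/5 = 5.3667
  S[U,V] = ((2.1667)·(1.1667) + (-3.8333)·(2.1667) + (1.1667)·(0.1667) + (1.1667)·(-0.8333) + (-1.8333)·(-1.8333) + (1.1667)·(-0.8333)) / 5 = -4.1667/5 = -0.8333
  S[V,V] = ((1.1667)·(1.1667) + (2.1667)·(2.1667) + (0.1667)·(0.1667) + (-0.8333)·(-0.8333) + (-1.8333)·(-1.8333) + (-0.8333)·(-0.8333)) / 5 = 10.8333/5 = 2.1667

S is symmetric (S[j,i] = S[i,j]). Assembling:

S = [[5.3667, -0.8333],
 [-0.8333, 2.1667]]


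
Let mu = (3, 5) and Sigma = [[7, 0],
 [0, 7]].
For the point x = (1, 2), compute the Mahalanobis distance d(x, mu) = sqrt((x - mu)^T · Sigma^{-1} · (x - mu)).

Step 1 — centre the observation: (x - mu) = (-2, -3).

Step 2 — invert Sigma. det(Sigma) = 7·7 - (0)² = 49.
  Sigma^{-1} = (1/det) · [[d, -b], [-b, a]] = [[0.1429, 0],
 [0, 0.1429]].

Step 3 — form the quadratic (x - mu)^T · Sigma^{-1} · (x - mu):
  Sigma^{-1} · (x - mu) = (-0.2857, -0.4286).
  (x - mu)^T · [Sigma^{-1} · (x - mu)] = (-2)·(-0.2857) + (-3)·(-0.4286) = 1.8571.

Step 4 — take square root: d = √(1.8571) ≈ 1.3628.

d(x, mu) = √(1.8571) ≈ 1.3628


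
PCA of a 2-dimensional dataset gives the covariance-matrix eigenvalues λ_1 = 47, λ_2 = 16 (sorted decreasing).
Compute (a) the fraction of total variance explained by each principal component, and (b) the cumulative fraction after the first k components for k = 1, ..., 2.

Step 1 — total variance = trace(Sigma) = Σ λ_i = 47 + 16 = 63.

Step 2 — fraction explained by component i = λ_i / Σ λ:
  PC1: 47/63 = 0.746
  PC2: 16/63 = 0.254

Step 3 — cumulative fraction after k components = (λ_1 + ... + λ_k) / Σ λ:
  k = 1: 47/63 = 0.746
  k = 2: (47 + 16)/63 = 63/63 = 1

Summary (fraction, with percent):

explained: PC1 0.746 (74.6%), PC2 0.254 (25.4%);  cumulative: 0.746, 1


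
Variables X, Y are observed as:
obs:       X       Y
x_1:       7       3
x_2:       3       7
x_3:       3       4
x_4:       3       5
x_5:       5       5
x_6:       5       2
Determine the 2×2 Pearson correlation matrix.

Step 1 — column means:
  mean(X) = (7 + 3 + 3 + 3 + 5 + 5) / 6 = 26/6 = 4.3333
  mean(Y) = (3 + 7 + 4 + 5 + 5 + 2) / 6 = 26/6 = 4.3333

Step 2 — sample variances and covariances s[i,j] = (1/(n-1)) · Σ_k (x_{k,i} - mean_i) · (x_{k,j} - mean_j), with n-1 = 5:
  s[X,X] = ((2.6667)·(2.6667) + (-1.3333)·(-1.3333) + (-1.3333)·(-1.3333) + (-1.3333)·(-1.3333) + (0.6667)·(0.6667) + (0.6667)·(0.6667)) / 5 = 13.3333/5 = 2.6667
  s[X,Y] = ((2.6667)·(-1.3333) + (-1.3333)·(2.6667) + (-1.3333)·(-0.3333) + (-1.3333)·(0.6667) + (0.6667)·(0.6667) + (0.6667)·(-2.3333)) / 5 = -8.6667/5 = -1.7333
  s[Y,Y] = ((-1.3333)·(-1.3333) + (2.6667)·(2.6667) + (-0.3333)·(-0.3333) + (0.6667)·(0.6667) + (0.6667)·(0.6667) + (-2.3333)·(-2.3333)) / 5 = 15.3333/5 = 3.0667
  Sample standard deviations s_i = √(s[i,i]):
  s(X) = √(2.6667) = 1.633
  s(Y) = √(3.0667) = 1.7512

Step 3 — r_{ij} = s_{ij} / (s_i · s_j):
  r[X,X] = 1 (diagonal).
  r[X,Y] = -1.7333 / (1.633 · 1.7512) = -1.7333 / 2.8597 = -0.6061
  r[Y,Y] = 1 (diagonal).

R is symmetric with unit diagonal. Assembling:

R = [[1, -0.6061],
 [-0.6061, 1]]


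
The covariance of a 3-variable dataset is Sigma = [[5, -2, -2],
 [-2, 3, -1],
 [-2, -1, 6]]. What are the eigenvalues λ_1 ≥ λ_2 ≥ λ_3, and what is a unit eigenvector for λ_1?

Step 1 — characteristic polynomial p(λ) = det(λI - Sigma) = λ³ - tr·λ² + c_1·λ - det, where tr = trace, c_1 = sum of the principal 2×2 minors, det = det(Sigma):
  tr = 5 + 3 + 6 = 14,
  c_1 = (5·3 - (-2)²) + (5·6 - (-2)²) + (3·6 - (-1)²) = 11 + 26 + 17 = 54,
  det = 5·(3·6 - (-1)²) - (-2)·((-2)·6 - (-1)·(-2)) + (-2)·((-2)·(-1) - 3·(-2)) = 5·(17) - (-2)·(-14) + (-2)·(8) = 41.
  So p(λ) = λ³ - 14λ² + 54λ - 41.
Step 2 — look for an integer root (rational root theorem: any rational root is an integer divisor of 41). Testing λ = 1:
  p(1) = 1 - 14 + 54 - 41 = 0  ✓
  Dividing out (λ - 1): p(λ) = (λ - 1)(λ² - 13λ + 41).
Step 3 — remaining eigenvalues from the quadratic λ² - 13λ + 41 = 0:
  Δ = 13² - 4·41 = 169 - 164 = 5,  λ = (13 ± √5)/2 = (13 ± 2.2361)/2 ≈ 7.618 or 5.382.
  Sorted: λ_1 = 7.618,  λ_2 = 5.382,  λ_3 = 1  (check: sum = 14 = tr ✓).

Step 4 — unit eigenvector for λ_1 ≈ 7.618: v spans the null space of (Sigma - λ_1 I), whose rows are
  r_1 = (-2.618, -2, -2),  r_2 = (-2, -4.618, -1),  r_3 = (-2, -1, -1.618).
  v is orthogonal to every row, so take v ∝ r_1 × r_2 = ((-2)·(-1) - (-2)·(-4.618), (-2)·(-2) - (-2.618)·(-1), (-2.618)·(-4.618) - (-2)·(-2)) ≈ (-7.2361, 1.382, 8.0902).
  Rescale (multiply by -1 so the first nonzero entry is positive): u = (7.2361, -1.382, -8.0902).
  ||u|| = √((7.2361)² + (-1.382)² + (-8.0902)²) = √(119.7214) ≈ 10.9417,  v_1 = u/||u|| ≈ (0.6613, -0.1263, -0.7394) (||v_1|| = 1).

λ_1 = 7.618,  λ_2 = 5.382,  λ_3 = 1;  v_1 ≈ (0.6613, -0.1263, -0.7394)


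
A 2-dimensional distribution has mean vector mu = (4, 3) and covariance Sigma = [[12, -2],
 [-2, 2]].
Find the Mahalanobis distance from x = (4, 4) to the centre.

Step 1 — centre the observation: (x - mu) = (0, 1).

Step 2 — invert Sigma. det(Sigma) = 12·2 - (-2)² = 20.
  Sigma^{-1} = (1/det) · [[d, -b], [-b, a]] = [[0.1, 0.1],
 [0.1, 0.6]].

Step 3 — form the quadratic (x - mu)^T · Sigma^{-1} · (x - mu):
  Sigma^{-1} · (x - mu) = (0.1, 0.6).
  (x - mu)^T · [Sigma^{-1} · (x - mu)] = (0)·(0.1) + (1)·(0.6) = 0.6.

Step 4 — take square root: d = √(0.6) ≈ 0.7746.

d(x, mu) = √(0.6) ≈ 0.7746


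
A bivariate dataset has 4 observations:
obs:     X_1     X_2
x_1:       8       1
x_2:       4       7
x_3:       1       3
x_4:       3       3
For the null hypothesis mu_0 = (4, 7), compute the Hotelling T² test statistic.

Step 1 — sample mean vector:
  mean(X_1) = (8 + 4 + 1 + 3) / 4 = 16/4 = 4
  mean(X_2) = (1 + 7 + 3 + 3) / 4 = 14/4 = 3.5
  x̄ = (4, 3.5),  deviation x̄ - mu_0 = (4, 3.5) - (4, 7) = (0, -3.5).

Step 2 — sample covariance matrix, S[i,j] = (1/(n-1)) · Σ_k (x_{k,i} - mean_i) · (x_{k,j} - mean_j), divisor n-1 = 3:
  S[X_1,X_1] = ((4)·(4) + (0)·(0) + (-3)·(-3) + (-1)·(-1)) / 3 = 26/3 = 8.6667
  S[X_1,X_2] = ((4)·(-2.5) + (0)·(3.5) + (-3)·(-0.5) + (-1)·(-0.5)) / 3 = -8/3 = -2.6667
  S[X_2,X_2] = ((-2.5)·(-2.5) + (3.5)·(3.5) + (-0.5)·(-0.5) + (-0.5)·(-0.5)) / 3 = 19/3 = 6.3333
  S = [[8.6667, -2.6667],
 [-2.6667, 6.3333]].

Step 3 — invert S. det(S) = 8.6667·6.3333 - (-2.6667)² = 47.7778.
  S^{-1} = (1/det) · [[d, -b], [-b, a]] = [[0.1326, 0.0558],
 [0.0558, 0.1814]].

Step 4 — quadratic form (x̄ - mu_0)^T · S^{-1} · (x̄ - mu_0):
  S^{-1} · (x̄ - mu_0) = (-0.1953, -0.6349),
  (x̄ - mu_0)^T · [...] = (0)·(-0.1953) + (-3.5)·(-0.6349) = 2.2221.

Step 5 — scale by n: T² = 4 · 2.2221 = 8.8884.

T² ≈ 8.8884


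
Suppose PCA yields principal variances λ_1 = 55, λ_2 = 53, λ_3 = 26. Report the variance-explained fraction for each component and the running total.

Step 1 — total variance = trace(Sigma) = Σ λ_i = 55 + 53 + 26 = 134.

Step 2 — fraction explained by component i = λ_i / Σ λ:
  PC1: 55/134 = 0.4104
  PC2: 53/134 = 0.3955
  PC3: 26/134 = 0.194

Step 3 — cumulative fraction after k components = (λ_1 + ... + λ_k) / Σ λ:
  k = 1: 55/134 = 0.4104
  k = 2: (55 + 53)/134 = 108/134 = 0.806
  k = 3: (55 + 53 + 26)/134 = 134/134 = 1

Summary (fraction, with percent):

explained: PC1 0.4104 (41.04%), PC2 0.3955 (39.55%), PC3 0.194 (19.4%);  cumulative: 0.4104, 0.806, 1


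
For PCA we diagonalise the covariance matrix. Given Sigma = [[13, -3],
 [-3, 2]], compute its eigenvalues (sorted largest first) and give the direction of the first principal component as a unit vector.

Step 1 — characteristic polynomial of 2×2 Sigma:
  det(Sigma - λI) = λ² - trace · λ + det = 0.
  trace = 13 + 2 = 15, det = 13·2 - (-3)² = 17.
Step 2 — discriminant:
  Δ = trace² - 4·det = 225 - 68 = 157.
Step 3 — eigenvalues:
  λ = (trace ± √Δ)/2 = (15 ± 12.53)/2,
  λ_1 = 13.765,  λ_2 = 1.235.

Step 4 — unit eigenvector for λ_1: solve (Sigma - λ_1 I)v = 0. First row:
  (13 - 13.765)·v_x + (-3)·v_y = 0, i.e. (-0.765)·v_x + (-3)·v_y = 0,
  so v ∝ (b, λ_1 - a) = (-3, 0.765); multiply by -1 so the first entry is positive: u = (3, -0.765).
  ||u|| = √((3)² + (-0.765)²) = √(9.5852) ≈ 3.096,
  v_1 = u/||u|| ≈ (0.969, -0.2471) (||v_1|| = 1).

λ_1 = 13.765,  λ_2 = 1.235;  v_1 ≈ (0.969, -0.2471)


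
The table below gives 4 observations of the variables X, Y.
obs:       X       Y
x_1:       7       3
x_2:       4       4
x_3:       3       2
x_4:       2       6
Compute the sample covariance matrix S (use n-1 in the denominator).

Step 1 — column means:
  mean(X) = (7 + 4 + 3 + 2) / 4 = 16/4 = 4
  mean(Y) = (3 + 4 + 2 + 6) / 4 = 15/4 = 3.75

Step 2 — sample covariance S[i,j] = (1/(n-1)) · Σ_k (x_{k,i} - mean_i) · (x_{k,j} - mean_j), with n-1 = 3.
  S[X,X] = ((3)·(3) + (0)·(0) + (-1)·(-1) + (-2)·(-2)) / 3 = 14/3 = 4.6667
  S[X,Y] = ((3)·(-0.75) + (0)·(0.25) + (-1)·(-1.75) + (-2)·(2.25)) / 3 = -5/3 = -1.6667
  S[Y,Y] = ((-0.75)·(-0.75) + (0.25)·(0.25) + (-1.75)·(-1.75) + (2.25)·(2.25)) / 3 = 8.75/3 = 2.9167

S is symmetric (S[j,i] = S[i,j]). Assembling:

S = [[4.6667, -1.6667],
 [-1.6667, 2.9167]]


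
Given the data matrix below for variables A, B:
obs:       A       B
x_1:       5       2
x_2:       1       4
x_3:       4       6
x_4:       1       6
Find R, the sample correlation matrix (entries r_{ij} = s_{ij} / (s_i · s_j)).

Step 1 — column means:
  mean(A) = (5 + 1 + 4 + 1) / 4 = 11/4 = 2.75
  mean(B) = (2 + 4 + 6 + 6) / 4 = 18/4 = 4.5

Step 2 — sample variances and covariances s[i,j] = (1/(n-1)) · Σ_k (x_{k,i} - mean_i) · (x_{k,j} - mean_j), with n-1 = 3:
  s[A,A] = ((2.25)·(2.25) + (-1.75)·(-1.75) + (1.25)·(1.25) + (-1.75)·(-1.75)) / 3 = 12.75/3 = 4.25
  s[A,B] = ((2.25)·(-2.5) + (-1.75)·(-0.5) + (1.25)·(1.5) + (-1.75)·(1.5)) / 3 = -5.5/3 = -1.8333
  s[B,B] = ((-2.5)·(-2.5) + (-0.5)·(-0.5) + (1.5)·(1.5) + (1.5)·(1.5)) / 3 = 11/3 = 3.6667
  Sample standard deviations s_i = √(s[i,i]):
  s(A) = √(4.25) = 2.0616
  s(B) = √(3.6667) = 1.9149

Step 3 — r_{ij} = s_{ij} / (s_i · s_j):
  r[A,A] = 1 (diagonal).
  r[A,B] = -1.8333 / (2.0616 · 1.9149) = -1.8333 / 3.9476 = -0.4644
  r[B,B] = 1 (diagonal).

R is symmetric with unit diagonal. Assembling:

R = [[1, -0.4644],
 [-0.4644, 1]]


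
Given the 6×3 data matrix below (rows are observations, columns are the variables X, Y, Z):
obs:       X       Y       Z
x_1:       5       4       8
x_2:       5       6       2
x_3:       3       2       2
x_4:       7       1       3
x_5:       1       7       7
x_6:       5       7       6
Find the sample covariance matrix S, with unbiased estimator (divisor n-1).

Step 1 — column means:
  mean(X) = (5 + 5 + 3 + 7 + 1 + 5) / 6 = 26/6 = 4.3333
  mean(Y) = (4 + 6 + 2 + 1 + 7 + 7) / 6 = 27/6 = 4.5
  mean(Z) = (8 + 2 + 2 + 3 + 7 + 6) / 6 = 28/6 = 4.6667

Step 2 — sample covariance S[i,j] = (1/(n-1)) · Σ_k (x_{k,i} - mean_i) · (x_{k,j} - mean_j), with n-1 = 5.
  S[X,X] = ((0.6667)·(0.6667) + (0.6667)·(0.6667) + (-1.3333)·(-1.3333) + (2.6667)·(2.6667) + (-3.3333)·(-3.3333) + (0.6667)·(0.6667)) / 5 = 21.3333/5 = 4.2667
  S[X,Y] = ((0.6667)·(-0.5) + (0.6667)·(1.5) + (-1.3333)·(-2.5) + (2.6667)·(-3.5) + (-3.3333)·(2.5) + (0.6667)·(2.5)) / 5 = -12/5 = -2.4
  S[X,Z] = ((0.6667)·(3.3333) + (0.6667)·(-2.6667) + (-1.3333)·(-2.6667) + (2.6667)·(-1.6667) + (-3.3333)·(2.3333) + (0.6667)·(1.3333)) / 5 = -7.3333/5 = -1.4667
  S[Y,Y] = ((-0.5)·(-0.5) + (1.5)·(1.5) + (-2.5)·(-2.5) + (-3.5)·(-3.5) + (2.5)·(2.5) + (2.5)·(2.5)) / 5 = 33.5/5 = 6.7
  S[Y,Z] = ((-0.5)·(3.3333) + (1.5)·(-2.6667) + (-2.5)·(-2.6667) + (-3.5)·(-1.6667) + (2.5)·(2.3333) + (2.5)·(1.3333)) / 5 = 16/5 = 3.2
  S[Z,Z] = ((3.3333)·(3.3333) + (-2.6667)·(-2.6667) + (-2.6667)·(-2.6667) + (-1.6667)·(-1.6667) + (2.3333)·(2.3333) + (1.3333)·(1.3333)) / 5 = 35.3333/5 = 7.0667

S is symmetric (S[j,i] = S[i,j]). Assembling:

S = [[4.2667, -2.4, -1.4667],
 [-2.4, 6.7, 3.2],
 [-1.4667, 3.2, 7.0667]]
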